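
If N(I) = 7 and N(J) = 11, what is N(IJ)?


N(IJ) = N(I) * N(J)
= 7 * 11
= 77

77


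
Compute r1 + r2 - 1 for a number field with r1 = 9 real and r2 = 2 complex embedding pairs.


By Dirichlet's unit theorem:
rank = r1 + r2 - 1
= 9 + 2 - 1
= 10

10


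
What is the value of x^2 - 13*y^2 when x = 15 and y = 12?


x^2 - d*y^2
= 15^2 - 13*12^2
= 225 - 1872
= -1647

-1647


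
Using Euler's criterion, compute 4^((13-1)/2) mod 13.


p = 13 is prime and the exponent is (p-1)/2 = 6, so by Euler's criterion 4^6 = (4/13) = +1 or -1 mod 13.
Compute by square-and-multiply:
  6 = 4 + 2 (binary 110)
  Repeated squaring mod 13: 4^1 = 4, 4^2 = 3, 4^4 = 9
  4^6 = 4^4 * 4^2 = 9 * 3 mod 13
    9 * 3 = 27 = 1 mod 13
  4^6 = 1 mod 13
Result 1: 4 is a quadratic residue mod 13.
4^6 mod 13 = 1

1


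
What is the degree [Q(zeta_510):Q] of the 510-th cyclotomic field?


The degree equals Euler's totient phi(510).
510 = 2 * 3 * 5 * 17
phi(510) = 128

128


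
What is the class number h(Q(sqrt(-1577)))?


K = Q(sqrt(-1577)). d mod 4 = 3, so D = disc(K) = 4d = -6308
h(K) equals the number of primitive reduced positive-definite forms (a, b, c) = a*x^2 + b*x*y + c*y^2 with b^2 - 4ac = D,
where reduced means |b| <= a <= c, with b >= 0 whenever |b| = a or a = c, and primitive means gcd(a, b, c) = 1.
Reduced forces 3a^2 <= |D| = 6308, so 1 <= a <= 45; b must have the parity of D, and c = (b^2 - D)/(4a) must be an integer >= a.
Enumerate a = 1..45, b in [-a, a]:
  a=1: (1, 0, 1577)  [1]
  a=2: (2, 2, 789)  [1]
  a=3: (3, -2, 526), (3, 2, 526)  [2]
  a=4..5: none
  a=6: (6, -2, 263), (6, 2, 263)  [2]
  a=7..8: none
  a=9: (9, -8, 177), (9, 8, 177)  [2]
  a=10..12: none
  a=13: (13, -6, 122), (13, 6, 122)  [2]
  a=14..16: none
  a=17: (17, -4, 93), (17, 4, 93)  [2]
  a=18: (18, -10, 89), (18, 10, 89)  [2]
  a=19: (19, 0, 83)  [1]
  a=20..25: none
  a=26: (26, -6, 61), (26, 6, 61)  [2]
  a=27: (27, -8, 59), (27, 8, 59)  [2]
  a=28..30: none
  a=31: (31, -4, 51), (31, 4, 51)  [2]
  a=32..33: none
  a=34: (34, -30, 53), (34, 30, 53)  [2]
  a=35..37: none
  a=38: (38, 38, 51)  [1]
  a=39: (39, -32, 47), (39, -20, 43), (39, 20, 43), (39, 32, 47)  [4]
  a=40..45: none
Total reduced forms: 1 + 1 + 2 + 2 + 2 + 2 + 2 + 2 + 1 + 2 + 2 + 2 + 2 + 1 + 4 = 28
h = 28

28


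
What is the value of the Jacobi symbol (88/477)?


Compute (88/477) via quadratic reciprocity:
  pull out 2: (2/477) = -1  (since 477 mod 8 = 5)
  pull out 2: (2/477) = -1  (since 477 mod 8 = 5)
  pull out 2: (2/477) = -1  (since 477 mod 8 = 5)
  reciprocity: (11/477) -> +(477/11)
  reduce: (4/11)
  pull out 2: (2/11) = -1  (since 11 mod 8 = 3)
  pull out 2: (2/11) = -1  (since 11 mod 8 = 3)
  (1/11) = 1
Product of signs = -1

-1


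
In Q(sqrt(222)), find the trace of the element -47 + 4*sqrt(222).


Tr(a + b*sqrt(d)) = (a + b*sqrt(d)) + (a - b*sqrt(d)) = 2a
= 2 * (-47)
= -94

-94


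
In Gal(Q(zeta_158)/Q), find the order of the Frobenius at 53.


The Frobenius at p in Gal(Q(zeta_n)/Q) = (Z/nZ)* is the class of p, so its order is ord_158(53), the smallest k >= 1 with 53^k = 1 mod 158.
n = 158 = 2 * 79, phi(158) = 78; the order divides phi(n).
Divisors of 78: 1, 2, 3, 6, 13, 26, 39, 78
Repeated squaring mod 158: 53^1 = 53, 53^2 = 123, 53^4 = 119, 53^8 = 99, 53^16 = 5, 53^32 = 25, 53^64 = 151
Test divisors in increasing order:
  k=1: 53^1 = 53 mod 158
  k=2: 53^2 = 123 mod 158
  k=3: 53^3 = 123 * 53 = 41 mod 158
  k=6: 53^6 = 119 * 123 = 101 mod 158
  k=13: 53^13 = 99 * 119 * 53 = 135 mod 158
  k=26: 53^26 = 5 * 99 * 123 = 55 mod 158
  k=39: 53^39 = 25 * 119 * 123 * 53 = 157 mod 158
  k=78: 53^78 = 151 * 99 * 119 * 123 = 1 mod 158  <- first divisor giving 1
Order = 78

78


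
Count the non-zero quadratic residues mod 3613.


For prime p, the number of non-zero quadratic residues is (p-1)/2.
= (3613-1)/2
= 1806

1806


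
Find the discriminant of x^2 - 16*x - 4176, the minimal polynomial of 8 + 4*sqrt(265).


The element 8 + 4*sqrt(265) has minimal polynomial:
x^2 - 16*x - 4176
Discriminant = (-16)^2 - 4*(-4176)
= 256 + 16704
= 16960

16960


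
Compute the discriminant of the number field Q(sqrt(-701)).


For K = Q(sqrt(d)) with d squarefree: disc(K) = d if d = 1 mod 4, and disc(K) = 4d if d = 2 or 3 mod 4.
Here d = -701, and d mod 4 = 3.
d = 3 mod 4, not 1 (O_K = Z[sqrt(d)]), so disc(K) = 4d = 4 * (-701) = -2804

-2804


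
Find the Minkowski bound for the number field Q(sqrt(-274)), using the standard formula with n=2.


d = -274, d mod 4 = 2, so disc(K) = 4d = -1096; |disc(K)| = 1096
Imaginary quadratic field, so n = 2, s = r2 = 1, r1 = 0
M = (n!/n^n) * (4/pi)^s * sqrt(|disc(K)|) = (2!/2^2) * (4/pi)^1 * sqrt(1096)
= 0.5 * 1.273240 * 33.105891
= 21.0759

21.0759


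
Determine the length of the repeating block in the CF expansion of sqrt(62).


Run the CF algorithm for sqrt(62).
a_0 = floor(sqrt(62)) = 7; set m_0=0, q_0=1.
Recurrence: m' = q*a - m,  q' = (d - m'^2)/q,  a' = floor((a_0 + m')/q').
  step 1: m=7, q=13, a=1
  step 2: m=6, q=2, a=6
  step 3: m=6, q=13, a=1
  step 4: m=7, q=1, a=14
a_4 = 2*a_0 = 14, so the period closes here.
sqrt(62) = [7; 1, 6, 1, 14]
Period length = 4

4


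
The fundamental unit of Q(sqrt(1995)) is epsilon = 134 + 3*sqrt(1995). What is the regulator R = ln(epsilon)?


epsilon = 134 + 3*sqrt(1995)
= 267.9963
R = ln(267.9963)
= 5.5910

5.5910


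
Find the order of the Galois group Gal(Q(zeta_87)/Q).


|Gal(Q(zeta_87)/Q)| = phi(87)
= 56

56


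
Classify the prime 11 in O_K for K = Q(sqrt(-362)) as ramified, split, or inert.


K = Q(sqrt(-362)). Since d mod 4 = 2, disc(K) = -1448.
Check p | disc: -1448 mod 11 = 4.
p does not divide disc. Compute Legendre symbol (d/p):
1^((11-1)/2) mod 11 = 1
(d/p) = 1, so p splits: (p) = P*P' with e=1, f=1, g=2.
Therefore p is split.

split


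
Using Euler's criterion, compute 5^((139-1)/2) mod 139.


p = 139 is prime and the exponent is (p-1)/2 = 69, so by Euler's criterion 5^69 = (5/139) = +1 or -1 mod 139.
Compute by square-and-multiply:
  69 = 64 + 4 + 1 (binary 1000101)
  Repeated squaring mod 139: 5^1 = 5, 5^2 = 25, 5^4 = 69, 5^8 = 35, 5^16 = 113, 5^32 = 120, 5^64 = 83
  5^69 = 5^64 * 5^4 * 5^1 = 83 * 69 * 5 mod 139
    83 * 69 = 5727 = 28 mod 139
    28 * 5 = 140 = 1 mod 139
  5^69 = 1 mod 139
Result 1: 5 is a quadratic residue mod 139.
5^69 mod 139 = 1

1


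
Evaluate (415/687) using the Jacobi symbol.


Compute (415/687) via quadratic reciprocity:
  reciprocity: (415/687) -> -(687/415)
  reduce: (272/415)
  pull out 2: (2/415) = +1  (since 415 mod 8 = 7)
  pull out 2: (2/415) = +1  (since 415 mod 8 = 7)
  pull out 2: (2/415) = +1  (since 415 mod 8 = 7)
  pull out 2: (2/415) = +1  (since 415 mod 8 = 7)
  reciprocity: (17/415) -> +(415/17)
  reduce: (7/17)
  reciprocity: (7/17) -> +(17/7)
  reduce: (3/7)
  reciprocity: (3/7) -> -(7/3)
  reduce: (1/3)
  (1/3) = 1
Product of signs = 1

1


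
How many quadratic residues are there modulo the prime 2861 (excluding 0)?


For prime p, the number of non-zero quadratic residues is (p-1)/2.
= (2861-1)/2
= 1430

1430


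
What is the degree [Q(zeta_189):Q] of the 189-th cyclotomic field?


The degree equals Euler's totient phi(189).
189 = 3^3 * 7
phi(189) = 108

108


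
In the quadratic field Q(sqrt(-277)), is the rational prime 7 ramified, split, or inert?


K = Q(sqrt(-277)). Since d mod 4 = 3, disc(K) = -1108.
Check p | disc: -1108 mod 7 = 5.
p does not divide disc. Compute Legendre symbol (d/p):
3^((7-1)/2) mod 7 = -1
(d/p) = -1, so p is inert: (p) stays prime with e=1, f=2, g=1.
Therefore p is inert.

inert


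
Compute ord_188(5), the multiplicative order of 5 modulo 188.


We want ord_188(5), the smallest k >= 1 with 5^k = 1 mod 188.
n = 188 = 2^2 * 47, phi(188) = 92; the order divides phi(n).
Divisors of 92: 1, 2, 4, 23, 46, 92
Repeated squaring mod 188: 5^1 = 5, 5^2 = 25, 5^4 = 61, 5^8 = 149, 5^16 = 17, 5^32 = 101, 5^64 = 49
Test divisors in increasing order:
  k=1: 5^1 = 5 mod 188
  k=2: 5^2 = 25 mod 188
  k=4: 5^4 = 61 mod 188
  k=23: 5^23 = 17 * 61 * 25 * 5 = 93 mod 188
  k=46: 5^46 = 101 * 149 * 61 * 25 = 1 mod 188  <- first divisor giving 1
Order = 46

46


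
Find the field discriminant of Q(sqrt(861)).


For K = Q(sqrt(d)) with d squarefree: disc(K) = d if d = 1 mod 4, and disc(K) = 4d if d = 2 or 3 mod 4.
Here d = 861, and d mod 4 = 1.
d = 1 mod 4 (O_K = Z[(1+sqrt(d))/2]), so disc(K) = d = 861

861


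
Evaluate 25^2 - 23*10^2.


x^2 - d*y^2
= 25^2 - 23*10^2
= 625 - 2300
= -1675

-1675


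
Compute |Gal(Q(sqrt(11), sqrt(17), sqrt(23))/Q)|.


The 3 square roots of distinct primes are multiplicatively independent over Q,
so [K:Q] = 2^3 and Gal(K/Q) is isomorphic to (Z/2Z)^3.
|Gal| = 2^3 = 8

8


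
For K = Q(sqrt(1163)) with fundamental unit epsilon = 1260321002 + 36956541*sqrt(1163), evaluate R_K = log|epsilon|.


epsilon = 1260321002 + 36956541*sqrt(1163)
= 2.5206e+09
R = ln(2.5206e+09)
= 21.6478

21.6478


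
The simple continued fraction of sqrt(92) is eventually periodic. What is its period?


Run the CF algorithm for sqrt(92).
a_0 = floor(sqrt(92)) = 9; set m_0=0, q_0=1.
Recurrence: m' = q*a - m,  q' = (d - m'^2)/q,  a' = floor((a_0 + m')/q').
  step 1: m=9, q=11, a=1
  step 2: m=2, q=8, a=1
  step 3: m=6, q=7, a=2
  step 4: m=8, q=4, a=4
  step 5: m=8, q=7, a=2
  step 6: m=6, q=8, a=1
  step 7: m=2, q=11, a=1
  step 8: m=9, q=1, a=18
a_8 = 2*a_0 = 18, so the period closes here.
sqrt(92) = [9; 1, 1, 2, 4, 2, 1, 1, 18]
Period length = 8

8


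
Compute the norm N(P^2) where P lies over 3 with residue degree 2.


N(P^a) = p^(a*f)
= 3^(2*2)
= 3^4
= 81

81


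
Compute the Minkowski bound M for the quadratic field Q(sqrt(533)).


d = 533, d mod 4 = 1, so disc(K) = d = 533; |disc(K)| = 533
Real quadratic field, so n = 2, s = r2 = 0, r1 = 2
M = (n!/n^n) * (4/pi)^s * sqrt(|disc(K)|) = (2!/2^2) * (4/pi)^0 * sqrt(533)
= 0.5 * 1.000000 * 23.086793
= 11.5434

11.5434


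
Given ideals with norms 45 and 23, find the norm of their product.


N(IJ) = N(I) * N(J)
= 45 * 23
= 1035

1035


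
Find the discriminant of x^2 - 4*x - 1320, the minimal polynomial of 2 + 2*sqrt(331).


The element 2 + 2*sqrt(331) has minimal polynomial:
x^2 - 4*x - 1320
Discriminant = (-4)^2 - 4*(-1320)
= 16 + 5280
= 5296

5296


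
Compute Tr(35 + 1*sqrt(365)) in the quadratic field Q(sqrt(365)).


Tr(a + b*sqrt(d)) = (a + b*sqrt(d)) + (a - b*sqrt(d)) = 2a
= 2 * (35)
= 70

70


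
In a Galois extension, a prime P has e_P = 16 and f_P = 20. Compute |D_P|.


|D_P| = e * f
= 16 * 20
= 320

320


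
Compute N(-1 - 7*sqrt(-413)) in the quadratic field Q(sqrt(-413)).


N(a + b*sqrt(d)) = a^2 - d*b^2
= (-1)^2 - (-413)*(-7)^2
= 1 + 20237
= 20238

20238


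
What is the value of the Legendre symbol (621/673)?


p = 673 is prime, so compute (621/673) with the reciprocity algorithm (Jacobi-symbol steps: pull out 2s via (2/n), flip via reciprocity, reduce):
  reciprocity: (621/673) -> +(673/621)
  reduce: (52/621)
  pull out 2: (2/621) = -1  (since 621 mod 8 = 5)
  pull out 2: (2/621) = -1  (since 621 mod 8 = 5)
  reciprocity: (13/621) -> +(621/13)
  reduce: (10/13)
  pull out 2: (2/13) = -1  (since 13 mod 8 = 5)
  reciprocity: (5/13) -> +(13/5)
  reduce: (3/5)
  reciprocity: (3/5) -> +(5/3)
  reduce: (2/3)
  pull out 2: (2/3) = -1  (since 3 mod 8 = 3)
  (1/3) = 1
Product of signs = 1
(621/673) = 1

1


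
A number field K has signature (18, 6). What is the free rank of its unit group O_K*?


By Dirichlet's unit theorem:
rank = r1 + r2 - 1
= 18 + 6 - 1
= 23

23


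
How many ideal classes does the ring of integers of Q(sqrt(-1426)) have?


K = Q(sqrt(-1426)). d mod 4 = 2, so D = disc(K) = 4d = -5704
h(K) equals the number of primitive reduced positive-definite forms (a, b, c) = a*x^2 + b*x*y + c*y^2 with b^2 - 4ac = D,
where reduced means |b| <= a <= c, with b >= 0 whenever |b| = a or a = c, and primitive means gcd(a, b, c) = 1.
Reduced forces 3a^2 <= |D| = 5704, so 1 <= a <= 43; b must have the parity of D, and c = (b^2 - D)/(4a) must be an integer >= a.
Enumerate a = 1..43, b in [-a, a]:
  a=1: (1, 0, 1426)  [1]
  a=2: (2, 0, 713)  [1]
  a=3..4: none
  a=5: (5, -4, 286), (5, 4, 286)  [2]
  a=6: none
  a=7: (7, -6, 205), (7, 6, 205)  [2]
  a=8..9: none
  a=10: (10, -4, 143), (10, 4, 143)  [2]
  a=11: (11, -4, 130), (11, 4, 130)  [2]
  a=12: none
  a=13: (13, -4, 110), (13, 4, 110)  [2]
  a=14: (14, -8, 103), (14, 8, 103)  [2]
  a=15..16: none
  a=17: (17, -12, 86), (17, 12, 86)  [2]
  a=18..21: none
  a=22: (22, -4, 65), (22, 4, 65)  [2]
  a=23: (23, 0, 62)  [1]
  a=24: none
  a=25: (25, -14, 59), (25, 14, 59)  [2]
  a=26: (26, -4, 55), (26, 4, 55)  [2]
  a=27..28: none
  a=29: (29, -26, 55), (29, 26, 55)  [2]
  a=30: none
  a=31: (31, 0, 46)  [1]
  a=32..33: none
  a=34: (34, -12, 43), (34, 12, 43)  [2]
  a=35: (35, -34, 49), (35, -6, 41), (35, 6, 41), (35, 34, 49)  [4]
  a=36..43: none
Total reduced forms: 1 + 1 + 2 + 2 + 2 + 2 + 2 + 2 + 2 + 2 + 1 + 2 + 2 + 2 + 1 + 2 + 4 = 32
h = 32

32


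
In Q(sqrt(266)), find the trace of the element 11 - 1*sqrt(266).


Tr(a + b*sqrt(d)) = (a + b*sqrt(d)) + (a - b*sqrt(d)) = 2a
= 2 * (11)
= 22

22


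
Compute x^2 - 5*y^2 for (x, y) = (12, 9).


x^2 - d*y^2
= 12^2 - 5*9^2
= 144 - 405
= -261

-261


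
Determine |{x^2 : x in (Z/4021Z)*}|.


For prime p, the number of non-zero quadratic residues is (p-1)/2.
= (4021-1)/2
= 2010

2010


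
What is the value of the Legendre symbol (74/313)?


p = 313 is prime, so compute (74/313) with the reciprocity algorithm (Jacobi-symbol steps: pull out 2s via (2/n), flip via reciprocity, reduce):
  pull out 2: (2/313) = +1  (since 313 mod 8 = 1)
  reciprocity: (37/313) -> +(313/37)
  reduce: (17/37)
  reciprocity: (17/37) -> +(37/17)
  reduce: (3/17)
  reciprocity: (3/17) -> +(17/3)
  reduce: (2/3)
  pull out 2: (2/3) = -1  (since 3 mod 8 = 3)
  (1/3) = 1
Product of signs = -1
(74/313) = -1

-1


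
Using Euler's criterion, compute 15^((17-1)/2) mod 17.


p = 17 is prime and the exponent is (p-1)/2 = 8, so by Euler's criterion 15^8 = (15/17) = +1 or -1 mod 17.
Compute by square-and-multiply:
  8 = 8 (binary 1000)
  Repeated squaring mod 17: 15^1 = 15, 15^2 = 4, 15^4 = 16, 15^8 = 1
  15^8 = 1 mod 17
Result 1: 15 is a quadratic residue mod 17.
15^8 mod 17 = 1

1


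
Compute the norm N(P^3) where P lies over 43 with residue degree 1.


N(P^a) = p^(a*f)
= 43^(3*1)
= 43^3
= 79507

79507


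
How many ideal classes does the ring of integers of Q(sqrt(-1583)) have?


K = Q(sqrt(-1583)). d mod 4 = 1, so D = disc(K) = d = -1583
h(K) equals the number of primitive reduced positive-definite forms (a, b, c) = a*x^2 + b*x*y + c*y^2 with b^2 - 4ac = D,
where reduced means |b| <= a <= c, with b >= 0 whenever |b| = a or a = c, and primitive means gcd(a, b, c) = 1.
Reduced forces 3a^2 <= |D| = 1583, so 1 <= a <= 22; b must have the parity of D, and c = (b^2 - D)/(4a) must be an integer >= a.
Enumerate a = 1..22, b in [-a, a]:
  a=1: (1, 1, 396)  [1]
  a=2: (2, -1, 198), (2, 1, 198)  [2]
  a=3: (3, -1, 132), (3, 1, 132)  [2]
  a=4: (4, -1, 99), (4, 1, 99)  [2]
  a=5: none
  a=6: (6, -5, 67), (6, -1, 66), (6, 1, 66), (6, 5, 67)  [4]
  a=7: none
  a=8: (8, -7, 51), (8, 7, 51)  [2]
  a=9: (9, -1, 44), (9, 1, 44)  [2]
  a=10: none
  a=11: (11, -1, 36), (11, 1, 36)  [2]
  a=12: (12, -7, 34), (12, -1, 33), (12, 1, 33), (12, 7, 34)  [4]
  a=13: (13, -9, 32), (13, 9, 32)  [2]
  a=14..15: none
  a=16: (16, -9, 26), (16, 9, 26)  [2]
  a=17: (17, -7, 24), (17, 7, 24)  [2]
  a=18: (18, -17, 26), (18, -1, 22), (18, 1, 22), (18, 17, 26)  [4]
  a=19..21: none
  a=22: (22, -21, 23), (22, 21, 23)  [2]
Total reduced forms: 1 + 2 + 2 + 2 + 4 + 2 + 2 + 2 + 4 + 2 + 2 + 2 + 4 + 2 = 33
h = 33

33


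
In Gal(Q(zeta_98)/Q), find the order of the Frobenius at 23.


The Frobenius at p in Gal(Q(zeta_n)/Q) = (Z/nZ)* is the class of p, so its order is ord_98(23), the smallest k >= 1 with 23^k = 1 mod 98.
n = 98 = 2 * 7^2, phi(98) = 42; the order divides phi(n).
Divisors of 42: 1, 2, 3, 6, 7, 14, 21, 42
Repeated squaring mod 98: 23^1 = 23, 23^2 = 39, 23^4 = 51, 23^8 = 53, 23^16 = 65, 23^32 = 11
Test divisors in increasing order:
  k=1: 23^1 = 23 mod 98
  k=2: 23^2 = 39 mod 98
  k=3: 23^3 = 39 * 23 = 15 mod 98
  k=6: 23^6 = 51 * 39 = 29 mod 98
  k=7: 23^7 = 51 * 39 * 23 = 79 mod 98
  k=14: 23^14 = 53 * 51 * 39 = 67 mod 98
  k=21: 23^21 = 65 * 51 * 23 = 1 mod 98  <- first divisor giving 1
Order = 21

21


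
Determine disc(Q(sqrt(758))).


For K = Q(sqrt(d)) with d squarefree: disc(K) = d if d = 1 mod 4, and disc(K) = 4d if d = 2 or 3 mod 4.
Here d = 758, and d mod 4 = 2.
d = 2 mod 4, not 1 (O_K = Z[sqrt(d)]), so disc(K) = 4d = 4 * (758) = 3032

3032


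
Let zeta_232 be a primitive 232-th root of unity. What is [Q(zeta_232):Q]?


The degree equals Euler's totient phi(232).
232 = 2^3 * 29
phi(232) = 112

112


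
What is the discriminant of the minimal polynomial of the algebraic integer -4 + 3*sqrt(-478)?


The element -4 + 3*sqrt(-478) has minimal polynomial:
x^2 + 8*x + 4318
Discriminant = (8)^2 - 4*(4318)
= 64 - 17272
= -17208

-17208


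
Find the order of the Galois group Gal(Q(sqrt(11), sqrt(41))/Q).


The 2 square roots of distinct primes are multiplicatively independent over Q,
so [K:Q] = 2^2 and Gal(K/Q) is isomorphic to (Z/2Z)^2.
|Gal| = 2^2 = 4

4


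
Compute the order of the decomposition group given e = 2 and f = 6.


|D_P| = e * f
= 2 * 6
= 12

12


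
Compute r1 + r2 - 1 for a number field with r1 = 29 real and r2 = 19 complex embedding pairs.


By Dirichlet's unit theorem:
rank = r1 + r2 - 1
= 29 + 19 - 1
= 47

47


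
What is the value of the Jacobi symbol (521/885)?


Compute (521/885) via quadratic reciprocity:
  reciprocity: (521/885) -> +(885/521)
  reduce: (364/521)
  pull out 2: (2/521) = +1  (since 521 mod 8 = 1)
  pull out 2: (2/521) = +1  (since 521 mod 8 = 1)
  reciprocity: (91/521) -> +(521/91)
  reduce: (66/91)
  pull out 2: (2/91) = -1  (since 91 mod 8 = 3)
  reciprocity: (33/91) -> +(91/33)
  reduce: (25/33)
  reciprocity: (25/33) -> +(33/25)
  reduce: (8/25)
  pull out 2: (2/25) = +1  (since 25 mod 8 = 1)
  pull out 2: (2/25) = +1  (since 25 mod 8 = 1)
  pull out 2: (2/25) = +1  (since 25 mod 8 = 1)
  (1/25) = 1
Product of signs = -1

-1


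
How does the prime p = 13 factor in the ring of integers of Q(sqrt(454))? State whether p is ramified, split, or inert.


K = Q(sqrt(454)). Since d mod 4 = 2, disc(K) = 1816.
Check p | disc: 1816 mod 13 = 9.
p does not divide disc. Compute Legendre symbol (d/p):
12^((13-1)/2) mod 13 = 1
(d/p) = 1, so p splits: (p) = P*P' with e=1, f=1, g=2.
Therefore p is split.

split


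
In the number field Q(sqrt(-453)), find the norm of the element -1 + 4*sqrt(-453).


N(a + b*sqrt(d)) = a^2 - d*b^2
= (-1)^2 - (-453)*(4)^2
= 1 + 7248
= 7249

7249


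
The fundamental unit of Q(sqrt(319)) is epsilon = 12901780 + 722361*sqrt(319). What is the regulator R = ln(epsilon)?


epsilon = 12901780 + 722361*sqrt(319)
= 2.5804e+07
R = ln(2.5804e+07)
= 17.0660

17.0660


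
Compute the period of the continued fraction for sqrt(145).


Run the CF algorithm for sqrt(145).
a_0 = floor(sqrt(145)) = 12; set m_0=0, q_0=1.
Recurrence: m' = q*a - m,  q' = (d - m'^2)/q,  a' = floor((a_0 + m')/q').
  step 1: m=12, q=1, a=24
a_1 = 2*a_0 = 24, so the period closes here.
sqrt(145) = [12; 24]
Period length = 1

1


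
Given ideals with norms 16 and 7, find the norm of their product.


N(IJ) = N(I) * N(J)
= 16 * 7
= 112

112


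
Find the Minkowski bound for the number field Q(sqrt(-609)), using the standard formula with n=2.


d = -609, d mod 4 = 3, so disc(K) = 4d = -2436; |disc(K)| = 2436
Imaginary quadratic field, so n = 2, s = r2 = 1, r1 = 0
M = (n!/n^n) * (4/pi)^s * sqrt(|disc(K)|) = (2!/2^2) * (4/pi)^1 * sqrt(2436)
= 0.5 * 1.273240 * 49.355851
= 31.4209

31.4209


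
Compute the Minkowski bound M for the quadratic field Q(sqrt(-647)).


d = -647, d mod 4 = 1, so disc(K) = d = -647; |disc(K)| = 647
Imaginary quadratic field, so n = 2, s = r2 = 1, r1 = 0
M = (n!/n^n) * (4/pi)^s * sqrt(|disc(K)|) = (2!/2^2) * (4/pi)^1 * sqrt(647)
= 0.5 * 1.273240 * 25.436195
= 16.1932

16.1932


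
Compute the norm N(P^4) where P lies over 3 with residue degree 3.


N(P^a) = p^(a*f)
= 3^(4*3)
= 3^12
= 531441

531441


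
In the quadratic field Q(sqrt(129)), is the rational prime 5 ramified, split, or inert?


K = Q(sqrt(129)). Since d mod 4 = 1, disc(K) = 129.
Check p | disc: 129 mod 5 = 4.
p does not divide disc. Compute Legendre symbol (d/p):
4^((5-1)/2) mod 5 = 1
(d/p) = 1, so p splits: (p) = P*P' with e=1, f=1, g=2.
Therefore p is split.

split


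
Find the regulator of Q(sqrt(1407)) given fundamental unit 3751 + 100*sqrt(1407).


epsilon = 3751 + 100*sqrt(1407)
= 7501.9999
R = ln(7501.9999)
= 8.9229

8.9229


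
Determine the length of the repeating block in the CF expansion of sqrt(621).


Run the CF algorithm for sqrt(621).
a_0 = floor(sqrt(621)) = 24; set m_0=0, q_0=1.
Recurrence: m' = q*a - m,  q' = (d - m'^2)/q,  a' = floor((a_0 + m')/q').
  step 1: m=24, q=45, a=1
  step 2: m=21, q=4, a=11
  step 3: m=23, q=23, a=2
  step 4: m=23, q=4, a=11
  step 5: m=21, q=45, a=1
  step 6: m=24, q=1, a=48
a_6 = 2*a_0 = 48, so the period closes here.
sqrt(621) = [24; 1, 11, 2, 11, 1, 48]
Period length = 6

6


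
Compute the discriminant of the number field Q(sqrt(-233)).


For K = Q(sqrt(d)) with d squarefree: disc(K) = d if d = 1 mod 4, and disc(K) = 4d if d = 2 or 3 mod 4.
Here d = -233, and d mod 4 = 3.
d = 3 mod 4, not 1 (O_K = Z[sqrt(d)]), so disc(K) = 4d = 4 * (-233) = -932

-932


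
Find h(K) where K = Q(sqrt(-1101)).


K = Q(sqrt(-1101)). d mod 4 = 3, so D = disc(K) = 4d = -4404
h(K) equals the number of primitive reduced positive-definite forms (a, b, c) = a*x^2 + b*x*y + c*y^2 with b^2 - 4ac = D,
where reduced means |b| <= a <= c, with b >= 0 whenever |b| = a or a = c, and primitive means gcd(a, b, c) = 1.
Reduced forces 3a^2 <= |D| = 4404, so 1 <= a <= 38; b must have the parity of D, and c = (b^2 - D)/(4a) must be an integer >= a.
Enumerate a = 1..38, b in [-a, a]:
  a=1: (1, 0, 1101)  [1]
  a=2: (2, 2, 551)  [1]
  a=3: (3, 0, 367)  [1]
  a=4: none
  a=5: (5, -4, 221), (5, 4, 221)  [2]
  a=6: (6, 6, 185)  [1]
  a=7..9: none
  a=10: (10, -6, 111), (10, 6, 111)  [2]
  a=11..12: none
  a=13: (13, -4, 85), (13, 4, 85)  [2]
  a=14: none
  a=15: (15, -6, 74), (15, 6, 74)  [2]
  a=16: none
  a=17: (17, -4, 65), (17, 4, 65)  [2]
  a=18: none
  a=19: (19, -2, 58), (19, 2, 58)  [2]
  a=20..22: none
  a=23: (23, -14, 50), (23, 14, 50)  [2]
  a=24: none
  a=25: (25, -14, 46), (25, 14, 46)  [2]
  a=26: (26, -22, 47), (26, 22, 47)  [2]
  a=27..28: none
  a=29: (29, -2, 38), (29, 2, 38)  [2]
  a=30: (30, -6, 37), (30, 6, 37)  [2]
  a=31..33: none
  a=34: (34, -30, 39), (34, 30, 39)  [2]
  a=35..38: none
Total reduced forms: 1 + 1 + 1 + 2 + 1 + 2 + 2 + 2 + 2 + 2 + 2 + 2 + 2 + 2 + 2 + 2 = 28
h = 28

28


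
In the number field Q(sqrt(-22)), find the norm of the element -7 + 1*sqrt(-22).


N(a + b*sqrt(d)) = a^2 - d*b^2
= (-7)^2 - (-22)*(1)^2
= 49 + 22
= 71

71


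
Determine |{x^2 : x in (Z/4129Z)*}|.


For prime p, the number of non-zero quadratic residues is (p-1)/2.
= (4129-1)/2
= 2064

2064


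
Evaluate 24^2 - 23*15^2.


x^2 - d*y^2
= 24^2 - 23*15^2
= 576 - 5175
= -4599

-4599


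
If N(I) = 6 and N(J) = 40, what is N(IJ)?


N(IJ) = N(I) * N(J)
= 6 * 40
= 240

240


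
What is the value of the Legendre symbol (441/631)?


p = 631 is prime, so compute (441/631) with the reciprocity algorithm (Jacobi-symbol steps: pull out 2s via (2/n), flip via reciprocity, reduce):
  reciprocity: (441/631) -> +(631/441)
  reduce: (190/441)
  pull out 2: (2/441) = +1  (since 441 mod 8 = 1)
  reciprocity: (95/441) -> +(441/95)
  reduce: (61/95)
  reciprocity: (61/95) -> +(95/61)
  reduce: (34/61)
  pull out 2: (2/61) = -1  (since 61 mod 8 = 5)
  reciprocity: (17/61) -> +(61/17)
  reduce: (10/17)
  pull out 2: (2/17) = +1  (since 17 mod 8 = 1)
  reciprocity: (5/17) -> +(17/5)
  reduce: (2/5)
  pull out 2: (2/5) = -1  (since 5 mod 8 = 5)
  (1/5) = 1
Product of signs = 1
(441/631) = 1

1


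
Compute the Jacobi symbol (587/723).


Compute (587/723) via quadratic reciprocity:
  reciprocity: (587/723) -> -(723/587)
  reduce: (136/587)
  pull out 2: (2/587) = -1  (since 587 mod 8 = 3)
  pull out 2: (2/587) = -1  (since 587 mod 8 = 3)
  pull out 2: (2/587) = -1  (since 587 mod 8 = 3)
  reciprocity: (17/587) -> +(587/17)
  reduce: (9/17)
  reciprocity: (9/17) -> +(17/9)
  reduce: (8/9)
  pull out 2: (2/9) = +1  (since 9 mod 8 = 1)
  pull out 2: (2/9) = +1  (since 9 mod 8 = 1)
  pull out 2: (2/9) = +1  (since 9 mod 8 = 1)
  (1/9) = 1
Product of signs = 1

1


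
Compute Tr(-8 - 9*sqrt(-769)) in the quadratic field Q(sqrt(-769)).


Tr(a + b*sqrt(d)) = (a + b*sqrt(d)) + (a - b*sqrt(d)) = 2a
= 2 * (-8)
= -16

-16


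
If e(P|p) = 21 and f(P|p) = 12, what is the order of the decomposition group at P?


|D_P| = e * f
= 21 * 12
= 252

252


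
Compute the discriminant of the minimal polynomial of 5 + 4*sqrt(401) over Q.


The element 5 + 4*sqrt(401) has minimal polynomial:
x^2 - 10*x - 6391
Discriminant = (-10)^2 - 4*(-6391)
= 100 + 25564
= 25664

25664


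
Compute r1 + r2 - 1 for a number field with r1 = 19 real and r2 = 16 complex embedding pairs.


By Dirichlet's unit theorem:
rank = r1 + r2 - 1
= 19 + 16 - 1
= 34

34


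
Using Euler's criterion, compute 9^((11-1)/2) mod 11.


p = 11 is prime and the exponent is (p-1)/2 = 5, so by Euler's criterion 9^5 = (9/11) = +1 or -1 mod 11.
Compute by square-and-multiply:
  5 = 4 + 1 (binary 101)
  Repeated squaring mod 11: 9^1 = 9, 9^2 = 4, 9^4 = 5
  9^5 = 9^4 * 9^1 = 5 * 9 mod 11
    5 * 9 = 45 = 1 mod 11
  9^5 = 1 mod 11
Result 1: 9 is a quadratic residue mod 11.
9^5 mod 11 = 1

1


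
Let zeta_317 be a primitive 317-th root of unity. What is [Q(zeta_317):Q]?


The degree equals Euler's totient phi(317).
317 = 317
phi(317) = 316

316


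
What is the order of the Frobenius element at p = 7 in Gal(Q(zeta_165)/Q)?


The Frobenius at p in Gal(Q(zeta_n)/Q) = (Z/nZ)* is the class of p, so its order is ord_165(7), the smallest k >= 1 with 7^k = 1 mod 165.
n = 165 = 3 * 5 * 11, phi(165) = 80; the order divides phi(n).
Divisors of 80: 1, 2, 4, 5, 8, 10, 16, 20, 40, 80
Repeated squaring mod 165: 7^1 = 7, 7^2 = 49, 7^4 = 91, 7^8 = 31, 7^16 = 136, 7^32 = 16, 7^64 = 91
Test divisors in increasing order:
  k=1: 7^1 = 7 mod 165
  k=2: 7^2 = 49 mod 165
  k=4: 7^4 = 91 mod 165
  k=5: 7^5 = 91 * 7 = 142 mod 165
  k=8: 7^8 = 31 mod 165
  k=10: 7^10 = 31 * 49 = 34 mod 165
  k=16: 7^16 = 136 mod 165
  k=20: 7^20 = 136 * 91 = 1 mod 165  <- first divisor giving 1
Order = 20

20


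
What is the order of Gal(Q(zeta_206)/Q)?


|Gal(Q(zeta_206)/Q)| = phi(206)
= 102

102


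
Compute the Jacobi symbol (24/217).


Compute (24/217) via quadratic reciprocity:
  pull out 2: (2/217) = +1  (since 217 mod 8 = 1)
  pull out 2: (2/217) = +1  (since 217 mod 8 = 1)
  pull out 2: (2/217) = +1  (since 217 mod 8 = 1)
  reciprocity: (3/217) -> +(217/3)
  reduce: (1/3)
  (1/3) = 1
Product of signs = 1

1


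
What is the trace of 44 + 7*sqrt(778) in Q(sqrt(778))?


Tr(a + b*sqrt(d)) = (a + b*sqrt(d)) + (a - b*sqrt(d)) = 2a
= 2 * (44)
= 88

88


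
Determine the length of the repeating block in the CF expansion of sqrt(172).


Run the CF algorithm for sqrt(172).
a_0 = floor(sqrt(172)) = 13; set m_0=0, q_0=1.
Recurrence: m' = q*a - m,  q' = (d - m'^2)/q,  a' = floor((a_0 + m')/q').
  step 1: m=13, q=3, a=8
  step 2: m=11, q=17, a=1
  step 3: m=6, q=8, a=2
  step 4: m=10, q=9, a=2
  step 5: m=8, q=12, a=1
  step 6: m=4, q=13, a=1
  step 7: m=9, q=7, a=3
  step 8: m=12, q=4, a=6
  step 9: m=12, q=7, a=3
  step 10: m=9, q=13, a=1
  step 11: m=4, q=12, a=1
  step 12: m=8, q=9, a=2
  step 13: m=10, q=8, a=2
  step 14: m=6, q=17, a=1
  step 15: m=11, q=3, a=8
  step 16: m=13, q=1, a=26
a_16 = 2*a_0 = 26, so the period closes here.
sqrt(172) = [13; 8, 1, 2, 2, 1, 1, 3, 6, 3, 1, 1, 2, 2, 1, 8, 26]
Period length = 16

16


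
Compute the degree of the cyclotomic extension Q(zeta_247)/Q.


The degree equals Euler's totient phi(247).
247 = 13 * 19
phi(247) = 216

216


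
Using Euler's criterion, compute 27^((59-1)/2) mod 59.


p = 59 is prime and the exponent is (p-1)/2 = 29, so by Euler's criterion 27^29 = (27/59) = +1 or -1 mod 59.
Compute by square-and-multiply:
  29 = 16 + 8 + 4 + 1 (binary 11101)
  Repeated squaring mod 59: 27^1 = 27, 27^2 = 21, 27^4 = 28, 27^8 = 17, 27^16 = 53
  27^29 = 27^16 * 27^8 * 27^4 * 27^1 = 53 * 17 * 28 * 27 mod 59
    53 * 17 = 901 = 16 mod 59
    16 * 28 = 448 = 35 mod 59
    35 * 27 = 945 = 1 mod 59
  27^29 = 1 mod 59
Result 1: 27 is a quadratic residue mod 59.
27^29 mod 59 = 1

1


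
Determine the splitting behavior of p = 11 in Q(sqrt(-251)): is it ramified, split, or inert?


K = Q(sqrt(-251)). Since d mod 4 = 1, disc(K) = -251.
Check p | disc: -251 mod 11 = 2.
p does not divide disc. Compute Legendre symbol (d/p):
2^((11-1)/2) mod 11 = -1
(d/p) = -1, so p is inert: (p) stays prime with e=1, f=2, g=1.
Therefore p is inert.

inert


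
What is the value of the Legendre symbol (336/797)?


p = 797 is prime, so compute (336/797) with the reciprocity algorithm (Jacobi-symbol steps: pull out 2s via (2/n), flip via reciprocity, reduce):
  pull out 2: (2/797) = -1  (since 797 mod 8 = 5)
  pull out 2: (2/797) = -1  (since 797 mod 8 = 5)
  pull out 2: (2/797) = -1  (since 797 mod 8 = 5)
  pull out 2: (2/797) = -1  (since 797 mod 8 = 5)
  reciprocity: (21/797) -> +(797/21)
  reduce: (20/21)
  pull out 2: (2/21) = -1  (since 21 mod 8 = 5)
  pull out 2: (2/21) = -1  (since 21 mod 8 = 5)
  reciprocity: (5/21) -> +(21/5)
  reduce: (1/5)
  (1/5) = 1
Product of signs = 1
(336/797) = 1

1


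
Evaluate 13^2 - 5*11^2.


x^2 - d*y^2
= 13^2 - 5*11^2
= 169 - 605
= -436

-436


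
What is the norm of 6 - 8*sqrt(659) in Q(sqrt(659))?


N(a + b*sqrt(d)) = a^2 - d*b^2
= (6)^2 - (659)*(-8)^2
= 36 - 42176
= -42140

-42140


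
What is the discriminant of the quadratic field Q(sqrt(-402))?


For K = Q(sqrt(d)) with d squarefree: disc(K) = d if d = 1 mod 4, and disc(K) = 4d if d = 2 or 3 mod 4.
Here d = -402, and d mod 4 = 2.
d = 2 mod 4, not 1 (O_K = Z[sqrt(d)]), so disc(K) = 4d = 4 * (-402) = -1608

-1608


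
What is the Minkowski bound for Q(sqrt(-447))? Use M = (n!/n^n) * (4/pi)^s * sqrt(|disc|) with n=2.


d = -447, d mod 4 = 1, so disc(K) = d = -447; |disc(K)| = 447
Imaginary quadratic field, so n = 2, s = r2 = 1, r1 = 0
M = (n!/n^n) * (4/pi)^s * sqrt(|disc(K)|) = (2!/2^2) * (4/pi)^1 * sqrt(447)
= 0.5 * 1.273240 * 21.142375
= 13.4597

13.4597


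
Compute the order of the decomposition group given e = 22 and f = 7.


|D_P| = e * f
= 22 * 7
= 154

154


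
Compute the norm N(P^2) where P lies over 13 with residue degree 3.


N(P^a) = p^(a*f)
= 13^(2*3)
= 13^6
= 4826809

4826809


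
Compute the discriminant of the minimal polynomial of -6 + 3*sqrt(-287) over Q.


The element -6 + 3*sqrt(-287) has minimal polynomial:
x^2 + 12*x + 2619
Discriminant = (12)^2 - 4*(2619)
= 144 - 10476
= -10332

-10332


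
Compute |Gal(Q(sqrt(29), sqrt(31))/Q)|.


The 2 square roots of distinct primes are multiplicatively independent over Q,
so [K:Q] = 2^2 and Gal(K/Q) is isomorphic to (Z/2Z)^2.
|Gal| = 2^2 = 4

4


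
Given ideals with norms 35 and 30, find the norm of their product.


N(IJ) = N(I) * N(J)
= 35 * 30
= 1050

1050


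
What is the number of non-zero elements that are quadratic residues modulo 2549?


For prime p, the number of non-zero quadratic residues is (p-1)/2.
= (2549-1)/2
= 1274

1274


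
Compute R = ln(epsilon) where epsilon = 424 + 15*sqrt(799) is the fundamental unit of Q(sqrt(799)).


epsilon = 424 + 15*sqrt(799)
= 847.9988
R = ln(847.9988)
= 6.7429

6.7429


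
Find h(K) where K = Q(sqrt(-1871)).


K = Q(sqrt(-1871)). d mod 4 = 1, so D = disc(K) = d = -1871
h(K) equals the number of primitive reduced positive-definite forms (a, b, c) = a*x^2 + b*x*y + c*y^2 with b^2 - 4ac = D,
where reduced means |b| <= a <= c, with b >= 0 whenever |b| = a or a = c, and primitive means gcd(a, b, c) = 1.
Reduced forces 3a^2 <= |D| = 1871, so 1 <= a <= 24; b must have the parity of D, and c = (b^2 - D)/(4a) must be an integer >= a.
Enumerate a = 1..24, b in [-a, a]:
  a=1: (1, 1, 468)  [1]
  a=2: (2, -1, 234), (2, 1, 234)  [2]
  a=3: (3, -1, 156), (3, 1, 156)  [2]
  a=4: (4, -1, 117), (4, 1, 117)  [2]
  a=5: (5, -3, 94), (5, 3, 94)  [2]
  a=6: (6, -5, 79), (6, -1, 78), (6, 1, 78), (6, 5, 79)  [4]
  a=7: none
  a=8: (8, -7, 60), (8, 7, 60)  [2]
  a=9: (9, -1, 52), (9, 1, 52)  [2]
  a=10: (10, -7, 48), (10, -3, 47), (10, 3, 47), (10, 7, 48)  [4]
  a=11: none
  a=12: (12, -7, 40), (12, -1, 39), (12, 1, 39), (12, 7, 40)  [4]
  a=13: (13, -1, 36), (13, 1, 36)  [2]
  a=14: none
  a=15: (15, -13, 34), (15, -7, 32), (15, 7, 32), (15, 13, 34)  [4]
  a=16: (16, -7, 30), (16, 7, 30)  [2]
  a=17: (17, -13, 30), (17, 13, 30)  [2]
  a=18: (18, -17, 30), (18, -1, 26), (18, 1, 26), (18, 17, 30)  [4]
  a=19: none
  a=20: (20, -17, 27), (20, -7, 24), (20, 7, 24), (20, 17, 27)  [4]
  a=21..23: none
  a=24: (24, -23, 25), (24, 23, 25)  [2]
Total reduced forms: 1 + 2 + 2 + 2 + 2 + 4 + 2 + 2 + 4 + 4 + 2 + 4 + 2 + 2 + 4 + 4 + 2 = 45
h = 45

45


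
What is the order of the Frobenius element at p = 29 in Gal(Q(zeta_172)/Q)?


The Frobenius at p in Gal(Q(zeta_n)/Q) = (Z/nZ)* is the class of p, so its order is ord_172(29), the smallest k >= 1 with 29^k = 1 mod 172.
n = 172 = 2^2 * 43, phi(172) = 84; the order divides phi(n).
Divisors of 84: 1, 2, 3, 4, 6, 7, 12, 14, 21, 28, 42, 84
Repeated squaring mod 172: 29^1 = 29, 29^2 = 153, 29^4 = 17, 29^8 = 117, 29^16 = 101, 29^32 = 53, 29^64 = 57
Test divisors in increasing order:
  k=1: 29^1 = 29 mod 172
  k=2: 29^2 = 153 mod 172
  k=3: 29^3 = 153 * 29 = 137 mod 172
  k=4: 29^4 = 17 mod 172
  k=6: 29^6 = 17 * 153 = 21 mod 172
  k=7: 29^7 = 17 * 153 * 29 = 93 mod 172
  k=12: 29^12 = 117 * 17 = 97 mod 172
  k=14: 29^14 = 117 * 17 * 153 = 49 mod 172
  k=21: 29^21 = 101 * 17 * 29 = 85 mod 172
  k=28: 29^28 = 101 * 117 * 17 = 165 mod 172
  k=42: 29^42 = 53 * 117 * 153 = 1 mod 172  <- first divisor giving 1
Order = 42

42


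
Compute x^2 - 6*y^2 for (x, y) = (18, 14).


x^2 - d*y^2
= 18^2 - 6*14^2
= 324 - 1176
= -852

-852


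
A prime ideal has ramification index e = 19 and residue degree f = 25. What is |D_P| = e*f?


|D_P| = e * f
= 19 * 25
= 475

475


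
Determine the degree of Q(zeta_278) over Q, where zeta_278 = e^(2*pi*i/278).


The degree equals Euler's totient phi(278).
278 = 2 * 139
phi(278) = 138

138


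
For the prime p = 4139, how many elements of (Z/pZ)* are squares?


For prime p, the number of non-zero quadratic residues is (p-1)/2.
= (4139-1)/2
= 2069

2069


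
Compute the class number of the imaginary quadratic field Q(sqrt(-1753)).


K = Q(sqrt(-1753)). d mod 4 = 3, so D = disc(K) = 4d = -7012
h(K) equals the number of primitive reduced positive-definite forms (a, b, c) = a*x^2 + b*x*y + c*y^2 with b^2 - 4ac = D,
where reduced means |b| <= a <= c, with b >= 0 whenever |b| = a or a = c, and primitive means gcd(a, b, c) = 1.
Reduced forces 3a^2 <= |D| = 7012, so 1 <= a <= 48; b must have the parity of D, and c = (b^2 - D)/(4a) must be an integer >= a.
Enumerate a = 1..48, b in [-a, a]:
  a=1: (1, 0, 1753)  [1]
  a=2: (2, 2, 877)  [1]
  a=3..6: none
  a=7: (7, -4, 251), (7, 4, 251)  [2]
  a=8..13: none
  a=14: (14, -10, 127), (14, 10, 127)  [2]
  a=15..16: none
  a=17: (17, -14, 106), (17, 14, 106)  [2]
  a=18..22: none
  a=23: (23, -16, 79), (23, 16, 79)  [2]
  a=24..28: none
  a=29: (29, -8, 61), (29, 8, 61)  [2]
  a=30: none
  a=31: (31, -26, 62), (31, 26, 62)  [2]
  a=32..33: none
  a=34: (34, -14, 53), (34, 14, 53)  [2]
  a=35..40: none
  a=41: (41, -32, 49), (41, 32, 49)  [2]
  a=42: none
  a=43: (43, -30, 46), (43, 30, 46)  [2]
  a=44..48: none
Total reduced forms: 1 + 1 + 2 + 2 + 2 + 2 + 2 + 2 + 2 + 2 + 2 = 20
h = 20

20


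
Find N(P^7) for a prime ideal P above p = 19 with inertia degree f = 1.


N(P^a) = p^(a*f)
= 19^(7*1)
= 19^7
= 893871739

893871739


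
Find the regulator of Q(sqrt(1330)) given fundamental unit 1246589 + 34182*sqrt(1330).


epsilon = 1246589 + 34182*sqrt(1330)
= 2.4932e+06
R = ln(2.4932e+06)
= 14.7291

14.7291


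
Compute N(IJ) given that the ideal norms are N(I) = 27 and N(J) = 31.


N(IJ) = N(I) * N(J)
= 27 * 31
= 837

837


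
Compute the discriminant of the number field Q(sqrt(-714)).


For K = Q(sqrt(d)) with d squarefree: disc(K) = d if d = 1 mod 4, and disc(K) = 4d if d = 2 or 3 mod 4.
Here d = -714, and d mod 4 = 2.
d = 2 mod 4, not 1 (O_K = Z[sqrt(d)]), so disc(K) = 4d = 4 * (-714) = -2856

-2856


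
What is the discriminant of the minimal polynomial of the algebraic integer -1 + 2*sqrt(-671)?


The element -1 + 2*sqrt(-671) has minimal polynomial:
x^2 + 2*x + 2685
Discriminant = (2)^2 - 4*(2685)
= 4 - 10740
= -10736

-10736


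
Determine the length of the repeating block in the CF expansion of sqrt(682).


Run the CF algorithm for sqrt(682).
a_0 = floor(sqrt(682)) = 26; set m_0=0, q_0=1.
Recurrence: m' = q*a - m,  q' = (d - m'^2)/q,  a' = floor((a_0 + m')/q').
  step 1: m=26, q=6, a=8
  step 2: m=22, q=33, a=1
  step 3: m=11, q=17, a=2
  step 4: m=23, q=9, a=5
  step 5: m=22, q=22, a=2
  step 6: m=22, q=9, a=5
  step 7: m=23, q=17, a=2
  step 8: m=11, q=33, a=1
  step 9: m=22, q=6, a=8
  step 10: m=26, q=1, a=52
a_10 = 2*a_0 = 52, so the period closes here.
sqrt(682) = [26; 8, 1, 2, 5, 2, 5, 2, 1, 8, 52]
Period length = 10

10


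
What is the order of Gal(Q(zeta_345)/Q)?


|Gal(Q(zeta_345)/Q)| = phi(345)
= 176

176


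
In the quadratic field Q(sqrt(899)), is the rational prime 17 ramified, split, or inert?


K = Q(sqrt(899)). Since d mod 4 = 3, disc(K) = 3596.
Check p | disc: 3596 mod 17 = 9.
p does not divide disc. Compute Legendre symbol (d/p):
15^((17-1)/2) mod 17 = 1
(d/p) = 1, so p splits: (p) = P*P' with e=1, f=1, g=2.
Therefore p is split.

split


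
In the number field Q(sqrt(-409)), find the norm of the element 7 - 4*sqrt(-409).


N(a + b*sqrt(d)) = a^2 - d*b^2
= (7)^2 - (-409)*(-4)^2
= 49 + 6544
= 6593

6593


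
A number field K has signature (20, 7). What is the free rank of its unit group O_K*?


By Dirichlet's unit theorem:
rank = r1 + r2 - 1
= 20 + 7 - 1
= 26

26


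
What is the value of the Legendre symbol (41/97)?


p = 97 is prime, so compute (41/97) with the reciprocity algorithm (Jacobi-symbol steps: pull out 2s via (2/n), flip via reciprocity, reduce):
  reciprocity: (41/97) -> +(97/41)
  reduce: (15/41)
  reciprocity: (15/41) -> +(41/15)
  reduce: (11/15)
  reciprocity: (11/15) -> -(15/11)
  reduce: (4/11)
  pull out 2: (2/11) = -1  (since 11 mod 8 = 3)
  pull out 2: (2/11) = -1  (since 11 mod 8 = 3)
  (1/11) = 1
Product of signs = -1
(41/97) = -1

-1


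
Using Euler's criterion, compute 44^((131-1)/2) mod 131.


p = 131 is prime and the exponent is (p-1)/2 = 65, so by Euler's criterion 44^65 = (44/131) = +1 or -1 mod 131.
Compute by square-and-multiply:
  65 = 64 + 1 (binary 1000001)
  Repeated squaring mod 131: 44^1 = 44, 44^2 = 102, 44^4 = 55, 44^8 = 12, 44^16 = 13, 44^32 = 38, 44^64 = 3
  44^65 = 44^64 * 44^1 = 3 * 44 mod 131
    3 * 44 = 132 = 1 mod 131
  44^65 = 1 mod 131
Result 1: 44 is a quadratic residue mod 131.
44^65 mod 131 = 1

1


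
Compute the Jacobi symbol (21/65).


Compute (21/65) via quadratic reciprocity:
  reciprocity: (21/65) -> +(65/21)
  reduce: (2/21)
  pull out 2: (2/21) = -1  (since 21 mod 8 = 5)
  (1/21) = 1
Product of signs = -1

-1


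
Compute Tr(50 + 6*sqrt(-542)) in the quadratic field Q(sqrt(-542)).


Tr(a + b*sqrt(d)) = (a + b*sqrt(d)) + (a - b*sqrt(d)) = 2a
= 2 * (50)
= 100

100


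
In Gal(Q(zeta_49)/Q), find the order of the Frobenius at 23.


The Frobenius at p in Gal(Q(zeta_n)/Q) = (Z/nZ)* is the class of p, so its order is ord_49(23), the smallest k >= 1 with 23^k = 1 mod 49.
n = 49 = 7^2, phi(49) = 42; the order divides phi(n).
Divisors of 42: 1, 2, 3, 6, 7, 14, 21, 42
Repeated squaring mod 49: 23^1 = 23, 23^2 = 39, 23^4 = 2, 23^8 = 4, 23^16 = 16, 23^32 = 11
Test divisors in increasing order:
  k=1: 23^1 = 23 mod 49
  k=2: 23^2 = 39 mod 49
  k=3: 23^3 = 39 * 23 = 15 mod 49
  k=6: 23^6 = 2 * 39 = 29 mod 49
  k=7: 23^7 = 2 * 39 * 23 = 30 mod 49
  k=14: 23^14 = 4 * 2 * 39 = 18 mod 49
  k=21: 23^21 = 16 * 2 * 23 = 1 mod 49  <- first divisor giving 1
Order = 21

21
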